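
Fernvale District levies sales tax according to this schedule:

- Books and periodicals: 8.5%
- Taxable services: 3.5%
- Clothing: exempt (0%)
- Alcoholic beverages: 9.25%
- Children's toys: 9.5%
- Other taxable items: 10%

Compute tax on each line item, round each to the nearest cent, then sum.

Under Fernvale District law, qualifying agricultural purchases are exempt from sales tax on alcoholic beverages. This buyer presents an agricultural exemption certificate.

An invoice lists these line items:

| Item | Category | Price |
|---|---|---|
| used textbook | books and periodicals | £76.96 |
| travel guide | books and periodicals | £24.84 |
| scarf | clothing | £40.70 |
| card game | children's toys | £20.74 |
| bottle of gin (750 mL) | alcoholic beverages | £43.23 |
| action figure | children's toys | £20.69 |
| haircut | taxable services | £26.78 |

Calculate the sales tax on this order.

Used textbook £76.96: books and periodicals → 8.5% → £6.54
Travel guide £24.84: books and periodicals → 8.5% → £2.11
Scarf £40.70: clothing → 0% → £0.00
Card game £20.74: children's toys → 9.5% → £1.97
Bottle of gin (750 mL) £43.23: alcoholic beverages, buyer-exempt → 0% → £0.00
Action figure £20.69: children's toys → 9.5% → £1.97
Haircut £26.78: taxable services → 3.5% → £0.94
Total tax = £6.54 + £2.11 + £1.97 + £1.97 + £0.94 = £13.53

£13.53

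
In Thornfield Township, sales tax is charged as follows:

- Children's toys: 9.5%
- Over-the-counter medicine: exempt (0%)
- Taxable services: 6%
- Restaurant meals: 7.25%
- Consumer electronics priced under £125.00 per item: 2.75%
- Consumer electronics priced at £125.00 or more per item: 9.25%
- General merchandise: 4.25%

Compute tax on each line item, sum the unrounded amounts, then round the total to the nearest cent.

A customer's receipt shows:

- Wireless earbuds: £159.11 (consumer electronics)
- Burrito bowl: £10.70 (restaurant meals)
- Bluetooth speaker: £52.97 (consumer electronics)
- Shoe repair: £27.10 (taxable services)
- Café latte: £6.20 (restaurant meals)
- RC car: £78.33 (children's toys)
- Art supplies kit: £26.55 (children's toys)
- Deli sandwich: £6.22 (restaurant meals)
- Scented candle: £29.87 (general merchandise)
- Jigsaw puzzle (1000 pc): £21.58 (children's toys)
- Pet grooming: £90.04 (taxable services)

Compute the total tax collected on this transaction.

£38.16

Wireless earbuds £159.11: consumer electronics, £125.00 or more → 9.25% → £14.717675
Burrito bowl £10.70: restaurant meals → 7.25% → £0.77575
Bluetooth speaker £52.97: consumer electronics, under £125.00 → 2.75% → £1.456675
Shoe repair £27.10: taxable services → 6% → £1.626
Café latte £6.20: restaurant meals → 7.25% → £0.4495
RC car £78.33: children's toys → 9.5% → £7.44135
Art supplies kit £26.55: children's toys → 9.5% → £2.52225
Deli sandwich £6.22: restaurant meals → 7.25% → £0.45095
Scented candle £29.87: general merchandise → 4.25% → £1.269475
Jigsaw puzzle (1000 pc) £21.58: children's toys → 9.5% → £2.0501
Pet grooming £90.04: taxable services → 6% → £5.4024
Unrounded tax sum = £38.162125 → £38.16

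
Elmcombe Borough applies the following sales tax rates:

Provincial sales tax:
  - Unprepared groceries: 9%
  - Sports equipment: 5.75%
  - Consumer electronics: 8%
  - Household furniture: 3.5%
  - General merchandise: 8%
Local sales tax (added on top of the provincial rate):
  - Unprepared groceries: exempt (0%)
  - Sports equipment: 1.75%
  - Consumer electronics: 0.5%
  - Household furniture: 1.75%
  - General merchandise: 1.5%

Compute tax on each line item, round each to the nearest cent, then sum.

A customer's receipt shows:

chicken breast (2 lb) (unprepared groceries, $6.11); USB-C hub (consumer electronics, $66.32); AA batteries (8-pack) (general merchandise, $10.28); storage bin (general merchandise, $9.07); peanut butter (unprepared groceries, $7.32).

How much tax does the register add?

Chicken breast (2 lb) $6.11: unprepared groceries → 9% + 0% local = 9% → $0.55
USB-C hub $66.32: consumer electronics → 8% + 0.5% local = 8.5% → $5.64
AA batteries (8-pack) $10.28: general merchandise → 8% + 1.5% local = 9.5% → $0.98
Storage bin $9.07: general merchandise → 8% + 1.5% local = 9.5% → $0.86
Peanut butter $7.32: unprepared groceries → 9% + 0% local = 9% → $0.66
Total tax = $0.55 + $5.64 + $0.98 + $0.86 + $0.66 = $8.69

$8.69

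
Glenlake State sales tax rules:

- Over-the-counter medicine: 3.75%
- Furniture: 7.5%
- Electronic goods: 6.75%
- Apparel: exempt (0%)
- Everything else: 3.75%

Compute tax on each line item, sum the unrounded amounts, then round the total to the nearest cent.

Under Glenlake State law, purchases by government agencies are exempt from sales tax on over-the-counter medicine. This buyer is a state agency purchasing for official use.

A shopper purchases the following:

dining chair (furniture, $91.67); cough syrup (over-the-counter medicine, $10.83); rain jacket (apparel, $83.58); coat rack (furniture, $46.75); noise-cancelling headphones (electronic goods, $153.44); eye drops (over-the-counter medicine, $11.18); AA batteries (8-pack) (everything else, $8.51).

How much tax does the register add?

Dining chair $91.67: furniture → 7.5% → $6.87525
Cough syrup $10.83: over-the-counter medicine, buyer-exempt → 0% → $0.00
Rain jacket $83.58: apparel → 0% → $0.00
Coat rack $46.75: furniture → 7.5% → $3.50625
Noise-cancelling headphones $153.44: electronic goods → 6.75% → $10.3572
Eye drops $11.18: over-the-counter medicine, buyer-exempt → 0% → $0.00
AA batteries (8-pack) $8.51: everything else → 3.75% → $0.319125
Unrounded tax sum = $21.057825 → $21.06

$21.06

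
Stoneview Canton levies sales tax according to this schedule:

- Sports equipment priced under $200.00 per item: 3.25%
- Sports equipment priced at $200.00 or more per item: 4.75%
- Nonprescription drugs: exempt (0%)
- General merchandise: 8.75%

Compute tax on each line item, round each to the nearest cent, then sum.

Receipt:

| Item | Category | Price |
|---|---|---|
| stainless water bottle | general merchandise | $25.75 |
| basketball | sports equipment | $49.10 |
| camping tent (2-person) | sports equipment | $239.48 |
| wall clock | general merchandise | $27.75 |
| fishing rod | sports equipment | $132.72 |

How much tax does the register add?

$21.97

Stainless water bottle $25.75: general merchandise → 8.75% → $2.25
Basketball $49.10: sports equipment, under $200.00 → 3.25% → $1.60
Camping tent (2-person) $239.48: sports equipment, $200.00 or more → 4.75% → $11.38
Wall clock $27.75: general merchandise → 8.75% → $2.43
Fishing rod $132.72: sports equipment, under $200.00 → 3.25% → $4.31
Total tax = $2.25 + $1.60 + $11.38 + $2.43 + $4.31 = $21.97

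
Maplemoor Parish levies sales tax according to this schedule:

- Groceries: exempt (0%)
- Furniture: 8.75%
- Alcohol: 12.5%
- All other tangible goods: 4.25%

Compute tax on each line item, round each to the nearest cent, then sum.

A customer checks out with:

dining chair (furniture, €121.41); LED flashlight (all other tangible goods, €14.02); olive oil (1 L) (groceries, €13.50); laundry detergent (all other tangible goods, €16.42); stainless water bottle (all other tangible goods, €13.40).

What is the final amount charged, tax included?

Dining chair €121.41: furniture → 8.75% → €10.62
LED flashlight €14.02: all other tangible goods → 4.25% → €0.60
Olive oil (1 L) €13.50: groceries → 0% → €0.00
Laundry detergent €16.42: all other tangible goods → 4.25% → €0.70
Stainless water bottle €13.40: all other tangible goods → 4.25% → €0.57
Subtotal = €178.75; tax = €12.49; total due = €191.24

€191.24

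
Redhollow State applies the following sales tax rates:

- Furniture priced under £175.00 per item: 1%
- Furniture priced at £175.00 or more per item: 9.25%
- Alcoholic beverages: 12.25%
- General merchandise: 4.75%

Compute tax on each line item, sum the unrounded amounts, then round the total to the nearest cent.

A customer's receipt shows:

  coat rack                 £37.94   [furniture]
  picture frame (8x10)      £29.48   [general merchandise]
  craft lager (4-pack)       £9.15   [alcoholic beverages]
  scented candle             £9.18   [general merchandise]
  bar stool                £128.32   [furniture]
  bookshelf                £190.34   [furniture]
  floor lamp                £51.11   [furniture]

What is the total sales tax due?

Coat rack £37.94: furniture, under £175.00 → 1% → £0.3794
Picture frame (8x10) £29.48: general merchandise → 4.75% → £1.4003
Craft lager (4-pack) £9.15: alcoholic beverages → 12.25% → £1.120875
Scented candle £9.18: general merchandise → 4.75% → £0.43605
Bar stool £128.32: furniture, under £175.00 → 1% → £1.2832
Bookshelf £190.34: furniture, £175.00 or more → 9.25% → £17.60645
Floor lamp £51.11: furniture, under £175.00 → 1% → £0.5111
Unrounded tax sum = £22.737375 → £22.74

£22.74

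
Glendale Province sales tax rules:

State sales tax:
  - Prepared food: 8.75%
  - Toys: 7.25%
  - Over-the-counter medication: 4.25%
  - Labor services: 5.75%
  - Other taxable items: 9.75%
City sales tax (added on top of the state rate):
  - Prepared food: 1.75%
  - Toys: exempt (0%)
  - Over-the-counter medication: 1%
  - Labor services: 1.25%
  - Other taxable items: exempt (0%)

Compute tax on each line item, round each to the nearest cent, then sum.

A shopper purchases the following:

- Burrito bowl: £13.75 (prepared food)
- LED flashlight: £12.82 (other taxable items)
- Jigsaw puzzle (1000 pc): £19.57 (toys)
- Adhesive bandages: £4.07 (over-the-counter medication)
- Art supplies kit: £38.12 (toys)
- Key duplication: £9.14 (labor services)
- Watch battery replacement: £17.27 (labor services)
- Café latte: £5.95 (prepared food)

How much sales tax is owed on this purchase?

Burrito bowl £13.75: prepared food → 8.75% + 1.75% city = 10.5% → £1.44
LED flashlight £12.82: other taxable items → 9.75% + 0% city = 9.75% → £1.25
Jigsaw puzzle (1000 pc) £19.57: toys → 7.25% + 0% city = 7.25% → £1.42
Adhesive bandages £4.07: over-the-counter medication → 4.25% + 1% city = 5.25% → £0.21
Art supplies kit £38.12: toys → 7.25% + 0% city = 7.25% → £2.76
Key duplication £9.14: labor services → 5.75% + 1.25% city = 7% → £0.64
Watch battery replacement £17.27: labor services → 5.75% + 1.25% city = 7% → £1.21
Café latte £5.95: prepared food → 8.75% + 1.75% city = 10.5% → £0.62
Total tax = £1.44 + £1.25 + £1.42 + £0.21 + £2.76 + £0.64 + £1.21 + £0.62 = £9.55

£9.55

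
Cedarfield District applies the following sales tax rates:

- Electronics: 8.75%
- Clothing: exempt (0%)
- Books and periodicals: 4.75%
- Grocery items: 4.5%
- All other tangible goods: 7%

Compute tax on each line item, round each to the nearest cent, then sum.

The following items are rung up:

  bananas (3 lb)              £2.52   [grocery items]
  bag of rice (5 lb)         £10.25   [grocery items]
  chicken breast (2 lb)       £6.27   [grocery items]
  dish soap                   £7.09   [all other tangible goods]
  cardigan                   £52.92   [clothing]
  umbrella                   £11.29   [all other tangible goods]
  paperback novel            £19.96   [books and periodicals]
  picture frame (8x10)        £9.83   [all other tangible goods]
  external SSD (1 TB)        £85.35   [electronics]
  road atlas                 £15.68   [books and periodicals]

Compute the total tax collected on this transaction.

£11.99

Bananas (3 lb) £2.52: grocery items → 4.5% → £0.11
Bag of rice (5 lb) £10.25: grocery items → 4.5% → £0.46
Chicken breast (2 lb) £6.27: grocery items → 4.5% → £0.28
Dish soap £7.09: all other tangible goods → 7% → £0.50
Cardigan £52.92: clothing → 0% → £0.00
Umbrella £11.29: all other tangible goods → 7% → £0.79
Paperback novel £19.96: books and periodicals → 4.75% → £0.95
Picture frame (8x10) £9.83: all other tangible goods → 7% → £0.69
External SSD (1 TB) £85.35: electronics → 8.75% → £7.47
Road atlas £15.68: books and periodicals → 4.75% → £0.74
Total tax = £0.11 + £0.46 + £0.28 + £0.50 + £0.79 + £0.95 + £0.69 + £7.47 + £0.74 = £11.99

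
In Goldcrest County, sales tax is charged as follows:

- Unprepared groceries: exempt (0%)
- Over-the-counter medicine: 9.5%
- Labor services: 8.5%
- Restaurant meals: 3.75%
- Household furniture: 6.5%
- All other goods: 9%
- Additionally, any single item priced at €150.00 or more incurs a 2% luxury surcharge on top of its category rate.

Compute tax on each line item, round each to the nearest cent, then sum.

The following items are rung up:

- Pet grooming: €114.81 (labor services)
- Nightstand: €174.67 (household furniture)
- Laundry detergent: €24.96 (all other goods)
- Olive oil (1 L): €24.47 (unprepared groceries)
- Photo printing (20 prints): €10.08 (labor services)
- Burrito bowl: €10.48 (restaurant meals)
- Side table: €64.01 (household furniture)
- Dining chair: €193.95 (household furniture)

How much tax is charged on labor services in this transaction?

€10.62

Pet grooming €114.81: labor services → 8.5% → €9.76
Photo printing (20 prints) €10.08: labor services → 8.5% → €0.86
Tax on labor services = €9.76 + €0.86 = €10.62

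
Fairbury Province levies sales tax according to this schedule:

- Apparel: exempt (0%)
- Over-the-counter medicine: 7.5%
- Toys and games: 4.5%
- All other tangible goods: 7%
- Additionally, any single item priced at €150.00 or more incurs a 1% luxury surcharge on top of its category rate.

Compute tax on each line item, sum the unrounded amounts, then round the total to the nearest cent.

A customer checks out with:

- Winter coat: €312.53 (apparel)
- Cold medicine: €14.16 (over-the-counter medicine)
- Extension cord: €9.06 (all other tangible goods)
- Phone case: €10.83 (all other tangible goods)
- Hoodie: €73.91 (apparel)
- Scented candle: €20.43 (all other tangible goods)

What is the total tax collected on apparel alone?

Winter coat €312.53: apparel → 0% + 1% surcharge = 1% → €3.1253
Hoodie €73.91: apparel → 0% → €0.00
Tax on apparel: unrounded sum = €3.1253 → €3.13

€3.13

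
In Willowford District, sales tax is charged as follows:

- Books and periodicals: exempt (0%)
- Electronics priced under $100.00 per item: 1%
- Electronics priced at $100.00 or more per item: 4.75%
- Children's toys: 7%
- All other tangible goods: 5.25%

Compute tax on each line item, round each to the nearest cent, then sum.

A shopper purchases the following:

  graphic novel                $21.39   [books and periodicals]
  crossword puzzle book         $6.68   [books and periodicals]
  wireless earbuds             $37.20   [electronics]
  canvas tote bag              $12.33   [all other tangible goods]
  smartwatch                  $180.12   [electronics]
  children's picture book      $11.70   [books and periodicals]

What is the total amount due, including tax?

$279.00

Graphic novel $21.39: books and periodicals → 0% → $0.00
Crossword puzzle book $6.68: books and periodicals → 0% → $0.00
Wireless earbuds $37.20: electronics, under $100.00 → 1% → $0.37
Canvas tote bag $12.33: all other tangible goods → 5.25% → $0.65
Smartwatch $180.12: electronics, $100.00 or more → 4.75% → $8.56
Children's picture book $11.70: books and periodicals → 0% → $0.00
Subtotal = $269.42; tax = $9.58; total due = $279.00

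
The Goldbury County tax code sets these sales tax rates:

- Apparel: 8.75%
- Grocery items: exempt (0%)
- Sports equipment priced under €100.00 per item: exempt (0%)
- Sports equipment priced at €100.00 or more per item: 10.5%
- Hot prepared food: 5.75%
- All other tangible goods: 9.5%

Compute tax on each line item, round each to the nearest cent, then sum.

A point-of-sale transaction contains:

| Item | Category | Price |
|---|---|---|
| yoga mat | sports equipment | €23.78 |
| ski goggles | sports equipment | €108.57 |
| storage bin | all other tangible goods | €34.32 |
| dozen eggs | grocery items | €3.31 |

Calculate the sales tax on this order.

Yoga mat €23.78: sports equipment, under €100.00 → 0% → €0.00
Ski goggles €108.57: sports equipment, €100.00 or more → 10.5% → €11.40
Storage bin €34.32: all other tangible goods → 9.5% → €3.26
Dozen eggs €3.31: grocery items → 0% → €0.00
Total tax = €11.40 + €3.26 = €14.66

€14.66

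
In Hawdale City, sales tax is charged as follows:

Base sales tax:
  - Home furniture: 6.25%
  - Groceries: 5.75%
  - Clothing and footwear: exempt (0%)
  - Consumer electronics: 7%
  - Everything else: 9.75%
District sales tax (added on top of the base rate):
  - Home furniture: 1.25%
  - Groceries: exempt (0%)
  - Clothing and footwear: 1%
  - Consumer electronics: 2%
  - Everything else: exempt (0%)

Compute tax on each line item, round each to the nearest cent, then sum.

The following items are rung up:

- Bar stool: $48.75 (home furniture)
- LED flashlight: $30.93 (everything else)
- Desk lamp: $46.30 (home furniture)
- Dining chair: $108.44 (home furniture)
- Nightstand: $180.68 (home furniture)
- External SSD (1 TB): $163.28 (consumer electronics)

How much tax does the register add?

Bar stool $48.75: home furniture → 6.25% + 1.25% district = 7.5% → $3.66
LED flashlight $30.93: everything else → 9.75% + 0% district = 9.75% → $3.02
Desk lamp $46.30: home furniture → 6.25% + 1.25% district = 7.5% → $3.47
Dining chair $108.44: home furniture → 6.25% + 1.25% district = 7.5% → $8.13
Nightstand $180.68: home furniture → 6.25% + 1.25% district = 7.5% → $13.55
External SSD (1 TB) $163.28: consumer electronics → 7% + 2% district = 9% → $14.70
Total tax = $3.66 + $3.02 + $3.47 + $8.13 + $13.55 + $14.70 = $46.53

$46.53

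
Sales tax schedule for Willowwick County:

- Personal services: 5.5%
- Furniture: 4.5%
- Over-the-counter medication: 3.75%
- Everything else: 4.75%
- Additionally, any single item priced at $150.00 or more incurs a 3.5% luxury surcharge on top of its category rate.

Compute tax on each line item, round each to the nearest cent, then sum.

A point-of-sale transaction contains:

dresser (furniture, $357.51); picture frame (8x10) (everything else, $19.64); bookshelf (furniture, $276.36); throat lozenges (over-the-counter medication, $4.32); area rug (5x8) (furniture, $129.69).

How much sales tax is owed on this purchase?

Dresser $357.51: furniture → 4.5% + 3.5% surcharge = 8% → $28.60
Picture frame (8x10) $19.64: everything else → 4.75% → $0.93
Bookshelf $276.36: furniture → 4.5% + 3.5% surcharge = 8% → $22.11
Throat lozenges $4.32: over-the-counter medication → 3.75% → $0.16
Area rug (5x8) $129.69: furniture → 4.5% → $5.84
Total tax = $28.60 + $0.93 + $22.11 + $0.16 + $5.84 = $57.64

$57.64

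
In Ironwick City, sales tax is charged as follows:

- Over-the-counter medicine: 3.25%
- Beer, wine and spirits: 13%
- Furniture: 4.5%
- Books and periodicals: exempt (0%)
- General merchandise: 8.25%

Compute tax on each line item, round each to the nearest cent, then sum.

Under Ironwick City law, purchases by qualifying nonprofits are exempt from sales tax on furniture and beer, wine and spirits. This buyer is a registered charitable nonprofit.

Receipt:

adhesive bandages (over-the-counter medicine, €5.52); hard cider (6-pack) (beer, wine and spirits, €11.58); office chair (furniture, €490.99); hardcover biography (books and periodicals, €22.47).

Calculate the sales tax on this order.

€0.18

Adhesive bandages €5.52: over-the-counter medicine → 3.25% → €0.18
Hard cider (6-pack) €11.58: beer, wine and spirits, buyer-exempt → 0% → €0.00
Office chair €490.99: furniture, buyer-exempt → 0% → €0.00
Hardcover biography €22.47: books and periodicals → 0% → €0.00
Total tax = €0.18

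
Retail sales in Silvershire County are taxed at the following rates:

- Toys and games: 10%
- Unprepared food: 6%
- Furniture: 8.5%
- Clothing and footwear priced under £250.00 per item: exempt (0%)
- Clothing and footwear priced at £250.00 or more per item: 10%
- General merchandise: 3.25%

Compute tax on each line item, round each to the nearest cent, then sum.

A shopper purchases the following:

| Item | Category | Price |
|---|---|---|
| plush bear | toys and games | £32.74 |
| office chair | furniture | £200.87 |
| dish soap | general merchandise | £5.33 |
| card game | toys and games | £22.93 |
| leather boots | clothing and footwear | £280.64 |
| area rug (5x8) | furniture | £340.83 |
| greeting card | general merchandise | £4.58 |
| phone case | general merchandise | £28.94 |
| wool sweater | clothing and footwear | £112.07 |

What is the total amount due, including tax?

Plush bear £32.74: toys and games → 10% → £3.27
Office chair £200.87: furniture → 8.5% → £17.07
Dish soap £5.33: general merchandise → 3.25% → £0.17
Card game £22.93: toys and games → 10% → £2.29
Leather boots £280.64: clothing and footwear, £250.00 or more → 10% → £28.06
Area rug (5x8) £340.83: furniture → 8.5% → £28.97
Greeting card £4.58: general merchandise → 3.25% → £0.15
Phone case £28.94: general merchandise → 3.25% → £0.94
Wool sweater £112.07: clothing and footwear, under £250.00 → 0% → £0.00
Subtotal = £1028.93; tax = £80.92; total due = £1109.85

£1109.85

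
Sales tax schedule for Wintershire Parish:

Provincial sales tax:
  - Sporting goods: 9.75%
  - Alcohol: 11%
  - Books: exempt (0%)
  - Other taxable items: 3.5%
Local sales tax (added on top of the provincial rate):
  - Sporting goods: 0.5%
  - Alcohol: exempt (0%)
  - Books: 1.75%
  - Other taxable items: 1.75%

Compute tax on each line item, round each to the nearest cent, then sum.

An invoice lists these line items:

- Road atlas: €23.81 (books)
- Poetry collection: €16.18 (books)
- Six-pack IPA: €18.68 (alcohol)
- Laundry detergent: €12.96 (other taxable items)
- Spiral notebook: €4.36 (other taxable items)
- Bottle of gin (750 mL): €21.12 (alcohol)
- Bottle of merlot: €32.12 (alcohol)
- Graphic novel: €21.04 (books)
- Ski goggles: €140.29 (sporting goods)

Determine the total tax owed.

€24.26

Road atlas €23.81: books → 0% + 1.75% local = 1.75% → €0.42
Poetry collection €16.18: books → 0% + 1.75% local = 1.75% → €0.28
Six-pack IPA €18.68: alcohol → 11% + 0% local = 11% → €2.05
Laundry detergent €12.96: other taxable items → 3.5% + 1.75% local = 5.25% → €0.68
Spiral notebook €4.36: other taxable items → 3.5% + 1.75% local = 5.25% → €0.23
Bottle of gin (750 mL) €21.12: alcohol → 11% + 0% local = 11% → €2.32
Bottle of merlot €32.12: alcohol → 11% + 0% local = 11% → €3.53
Graphic novel €21.04: books → 0% + 1.75% local = 1.75% → €0.37
Ski goggles €140.29: sporting goods → 9.75% + 0.5% local = 10.25% → €14.38
Total tax = €0.42 + €0.28 + €2.05 + €0.68 + €0.23 + €2.32 + €3.53 + €0.37 + €14.38 = €24.26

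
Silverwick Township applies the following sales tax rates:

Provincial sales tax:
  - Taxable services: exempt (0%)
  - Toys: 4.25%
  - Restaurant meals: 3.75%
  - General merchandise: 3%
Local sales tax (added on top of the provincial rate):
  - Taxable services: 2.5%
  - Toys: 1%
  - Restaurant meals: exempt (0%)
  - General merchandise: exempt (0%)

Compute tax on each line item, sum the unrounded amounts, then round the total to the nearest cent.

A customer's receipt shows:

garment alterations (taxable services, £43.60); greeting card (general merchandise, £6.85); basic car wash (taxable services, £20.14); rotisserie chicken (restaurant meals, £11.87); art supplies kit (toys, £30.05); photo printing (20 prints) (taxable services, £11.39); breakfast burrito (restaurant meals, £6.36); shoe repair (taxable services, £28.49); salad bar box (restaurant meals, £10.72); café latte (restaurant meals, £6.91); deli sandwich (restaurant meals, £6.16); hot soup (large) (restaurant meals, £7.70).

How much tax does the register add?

Garment alterations £43.60: taxable services → 0% + 2.5% local = 2.5% → £1.09
Greeting card £6.85: general merchandise → 3% + 0% local = 3% → £0.2055
Basic car wash £20.14: taxable services → 0% + 2.5% local = 2.5% → £0.5035
Rotisserie chicken £11.87: restaurant meals → 3.75% + 0% local = 3.75% → £0.445125
Art supplies kit £30.05: toys → 4.25% + 1% local = 5.25% → £1.577625
Photo printing (20 prints) £11.39: taxable services → 0% + 2.5% local = 2.5% → £0.28475
Breakfast burrito £6.36: restaurant meals → 3.75% + 0% local = 3.75% → £0.2385
Shoe repair £28.49: taxable services → 0% + 2.5% local = 2.5% → £0.71225
Salad bar box £10.72: restaurant meals → 3.75% + 0% local = 3.75% → £0.402
Café latte £6.91: restaurant meals → 3.75% + 0% local = 3.75% → £0.259125
Deli sandwich £6.16: restaurant meals → 3.75% + 0% local = 3.75% → £0.231
Hot soup (large) £7.70: restaurant meals → 3.75% + 0% local = 3.75% → £0.28875
Unrounded tax sum = £6.238125 → £6.24

£6.24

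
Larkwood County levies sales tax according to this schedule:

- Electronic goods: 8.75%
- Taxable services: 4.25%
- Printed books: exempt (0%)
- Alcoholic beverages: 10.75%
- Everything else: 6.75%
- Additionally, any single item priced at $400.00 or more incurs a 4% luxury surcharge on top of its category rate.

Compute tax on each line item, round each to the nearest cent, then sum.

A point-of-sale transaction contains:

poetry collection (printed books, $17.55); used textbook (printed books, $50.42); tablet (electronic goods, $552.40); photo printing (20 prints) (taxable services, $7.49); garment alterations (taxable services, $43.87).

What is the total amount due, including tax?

$744.34

Poetry collection $17.55: printed books → 0% → $0.00
Used textbook $50.42: printed books → 0% → $0.00
Tablet $552.40: electronic goods → 8.75% + 4% surcharge = 12.75% → $70.43
Photo printing (20 prints) $7.49: taxable services → 4.25% → $0.32
Garment alterations $43.87: taxable services → 4.25% → $1.86
Subtotal = $671.73; tax = $72.61; total due = $744.34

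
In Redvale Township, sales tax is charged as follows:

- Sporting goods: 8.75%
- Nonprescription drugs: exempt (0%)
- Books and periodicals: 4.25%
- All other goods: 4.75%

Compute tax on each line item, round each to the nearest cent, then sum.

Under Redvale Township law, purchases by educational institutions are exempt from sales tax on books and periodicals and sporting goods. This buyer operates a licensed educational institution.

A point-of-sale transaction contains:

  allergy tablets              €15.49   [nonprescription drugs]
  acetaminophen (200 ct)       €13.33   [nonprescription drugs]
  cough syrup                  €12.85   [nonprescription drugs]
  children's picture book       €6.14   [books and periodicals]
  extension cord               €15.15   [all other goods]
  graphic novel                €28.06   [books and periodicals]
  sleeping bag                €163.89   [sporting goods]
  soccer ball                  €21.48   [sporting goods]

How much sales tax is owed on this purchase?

Allergy tablets €15.49: nonprescription drugs → 0% → €0.00
Acetaminophen (200 ct) €13.33: nonprescription drugs → 0% → €0.00
Cough syrup €12.85: nonprescription drugs → 0% → €0.00
Children's picture book €6.14: books and periodicals, buyer-exempt → 0% → €0.00
Extension cord €15.15: all other goods → 4.75% → €0.72
Graphic novel €28.06: books and periodicals, buyer-exempt → 0% → €0.00
Sleeping bag €163.89: sporting goods, buyer-exempt → 0% → €0.00
Soccer ball €21.48: sporting goods, buyer-exempt → 0% → €0.00
Total tax = €0.72

€0.72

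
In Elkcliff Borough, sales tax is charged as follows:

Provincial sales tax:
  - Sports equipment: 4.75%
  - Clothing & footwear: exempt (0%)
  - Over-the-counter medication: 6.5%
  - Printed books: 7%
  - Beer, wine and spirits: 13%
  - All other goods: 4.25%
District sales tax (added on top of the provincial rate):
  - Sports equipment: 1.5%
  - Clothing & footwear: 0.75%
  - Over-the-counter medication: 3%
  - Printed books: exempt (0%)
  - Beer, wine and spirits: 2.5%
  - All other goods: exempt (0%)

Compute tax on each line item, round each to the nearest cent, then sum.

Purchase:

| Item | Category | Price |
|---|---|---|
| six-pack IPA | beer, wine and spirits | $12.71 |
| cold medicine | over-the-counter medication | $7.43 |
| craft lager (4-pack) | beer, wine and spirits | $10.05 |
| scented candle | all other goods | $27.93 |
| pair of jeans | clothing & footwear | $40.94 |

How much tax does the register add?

Six-pack IPA $12.71: beer, wine and spirits → 13% + 2.5% district = 15.5% → $1.97
Cold medicine $7.43: over-the-counter medication → 6.5% + 3% district = 9.5% → $0.71
Craft lager (4-pack) $10.05: beer, wine and spirits → 13% + 2.5% district = 15.5% → $1.56
Scented candle $27.93: all other goods → 4.25% + 0% district = 4.25% → $1.19
Pair of jeans $40.94: clothing & footwear → 0% + 0.75% district = 0.75% → $0.31
Total tax = $1.97 + $0.71 + $1.56 + $1.19 + $0.31 = $5.74

$5.74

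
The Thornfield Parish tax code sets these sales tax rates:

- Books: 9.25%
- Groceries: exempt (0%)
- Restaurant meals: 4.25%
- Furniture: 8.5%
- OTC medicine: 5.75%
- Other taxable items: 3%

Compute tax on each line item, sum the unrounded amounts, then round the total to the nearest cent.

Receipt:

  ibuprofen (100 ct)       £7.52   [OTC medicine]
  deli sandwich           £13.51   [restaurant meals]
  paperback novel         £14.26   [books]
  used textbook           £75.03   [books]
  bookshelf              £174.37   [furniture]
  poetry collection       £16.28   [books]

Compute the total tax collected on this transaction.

Ibuprofen (100 ct) £7.52: OTC medicine → 5.75% → £0.4324
Deli sandwich £13.51: restaurant meals → 4.25% → £0.574175
Paperback novel £14.26: books → 9.25% → £1.31905
Used textbook £75.03: books → 9.25% → £6.940275
Bookshelf £174.37: furniture → 8.5% → £14.82145
Poetry collection £16.28: books → 9.25% → £1.5059
Unrounded tax sum = £25.59325 → £25.59

£25.59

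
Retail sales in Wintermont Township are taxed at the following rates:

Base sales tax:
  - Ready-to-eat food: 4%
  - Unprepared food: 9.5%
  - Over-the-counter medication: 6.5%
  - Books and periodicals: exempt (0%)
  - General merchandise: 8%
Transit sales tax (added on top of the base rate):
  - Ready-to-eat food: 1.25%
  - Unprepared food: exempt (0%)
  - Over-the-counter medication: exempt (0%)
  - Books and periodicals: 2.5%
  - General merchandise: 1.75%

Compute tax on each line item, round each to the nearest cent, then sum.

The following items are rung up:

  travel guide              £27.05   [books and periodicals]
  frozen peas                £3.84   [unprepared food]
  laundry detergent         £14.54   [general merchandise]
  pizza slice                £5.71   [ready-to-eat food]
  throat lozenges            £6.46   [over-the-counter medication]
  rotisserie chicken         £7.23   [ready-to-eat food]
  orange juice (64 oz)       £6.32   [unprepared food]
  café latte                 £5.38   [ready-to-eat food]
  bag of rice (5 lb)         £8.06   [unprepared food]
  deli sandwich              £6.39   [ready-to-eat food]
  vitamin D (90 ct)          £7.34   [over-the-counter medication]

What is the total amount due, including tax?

Travel guide £27.05: books and periodicals → 0% + 2.5% transit = 2.5% → £0.68
Frozen peas £3.84: unprepared food → 9.5% + 0% transit = 9.5% → £0.36
Laundry detergent £14.54: general merchandise → 8% + 1.75% transit = 9.75% → £1.42
Pizza slice £5.71: ready-to-eat food → 4% + 1.25% transit = 5.25% → £0.30
Throat lozenges £6.46: over-the-counter medication → 6.5% + 0% transit = 6.5% → £0.42
Rotisserie chicken £7.23: ready-to-eat food → 4% + 1.25% transit = 5.25% → £0.38
Orange juice (64 oz) £6.32: unprepared food → 9.5% + 0% transit = 9.5% → £0.60
Café latte £5.38: ready-to-eat food → 4% + 1.25% transit = 5.25% → £0.28
Bag of rice (5 lb) £8.06: unprepared food → 9.5% + 0% transit = 9.5% → £0.77
Deli sandwich £6.39: ready-to-eat food → 4% + 1.25% transit = 5.25% → £0.34
Vitamin D (90 ct) £7.34: over-the-counter medication → 6.5% + 0% transit = 6.5% → £0.48
Subtotal = £98.32; tax = £6.03; total due = £104.35

£104.35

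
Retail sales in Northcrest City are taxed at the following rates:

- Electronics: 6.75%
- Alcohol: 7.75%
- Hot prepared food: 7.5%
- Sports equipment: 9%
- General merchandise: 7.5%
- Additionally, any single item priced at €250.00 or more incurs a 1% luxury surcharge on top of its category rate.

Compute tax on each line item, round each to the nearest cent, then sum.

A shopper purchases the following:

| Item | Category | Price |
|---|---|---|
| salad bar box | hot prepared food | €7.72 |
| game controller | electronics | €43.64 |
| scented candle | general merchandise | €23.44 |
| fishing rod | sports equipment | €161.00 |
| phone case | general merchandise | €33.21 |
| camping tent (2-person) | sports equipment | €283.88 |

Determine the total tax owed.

€50.66

Salad bar box €7.72: hot prepared food → 7.5% → €0.58
Game controller €43.64: electronics → 6.75% → €2.95
Scented candle €23.44: general merchandise → 7.5% → €1.76
Fishing rod €161.00: sports equipment → 9% → €14.49
Phone case €33.21: general merchandise → 7.5% → €2.49
Camping tent (2-person) €283.88: sports equipment → 9% + 1% surcharge = 10% → €28.39
Total tax = €0.58 + €2.95 + €1.76 + €14.49 + €2.49 + €28.39 = €50.66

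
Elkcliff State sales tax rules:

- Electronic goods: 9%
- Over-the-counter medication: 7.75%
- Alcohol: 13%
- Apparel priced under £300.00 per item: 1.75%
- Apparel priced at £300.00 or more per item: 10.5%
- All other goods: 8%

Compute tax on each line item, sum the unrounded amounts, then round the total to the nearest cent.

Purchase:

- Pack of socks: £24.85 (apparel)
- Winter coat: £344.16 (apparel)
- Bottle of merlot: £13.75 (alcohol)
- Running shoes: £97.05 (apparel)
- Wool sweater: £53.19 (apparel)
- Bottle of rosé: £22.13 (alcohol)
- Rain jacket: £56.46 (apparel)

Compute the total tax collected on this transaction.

Pack of socks £24.85: apparel, under £300.00 → 1.75% → £0.434875
Winter coat £344.16: apparel, £300.00 or more → 10.5% → £36.1368
Bottle of merlot £13.75: alcohol → 13% → £1.7875
Running shoes £97.05: apparel, under £300.00 → 1.75% → £1.698375
Wool sweater £53.19: apparel, under £300.00 → 1.75% → £0.930825
Bottle of rosé £22.13: alcohol → 13% → £2.8769
Rain jacket £56.46: apparel, under £300.00 → 1.75% → £0.98805
Unrounded tax sum = £44.853325 → £44.85

£44.85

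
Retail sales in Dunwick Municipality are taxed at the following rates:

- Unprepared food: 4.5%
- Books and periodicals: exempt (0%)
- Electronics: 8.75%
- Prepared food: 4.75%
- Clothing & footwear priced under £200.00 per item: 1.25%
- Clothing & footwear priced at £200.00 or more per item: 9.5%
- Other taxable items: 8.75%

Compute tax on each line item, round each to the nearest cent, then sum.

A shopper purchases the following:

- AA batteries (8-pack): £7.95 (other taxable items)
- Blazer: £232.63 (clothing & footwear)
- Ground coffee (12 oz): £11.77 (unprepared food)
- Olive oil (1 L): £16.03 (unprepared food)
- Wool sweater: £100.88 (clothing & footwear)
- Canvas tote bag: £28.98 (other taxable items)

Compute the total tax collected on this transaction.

AA batteries (8-pack) £7.95: other taxable items → 8.75% → £0.70
Blazer £232.63: clothing & footwear, £200.00 or more → 9.5% → £22.10
Ground coffee (12 oz) £11.77: unprepared food → 4.5% → £0.53
Olive oil (1 L) £16.03: unprepared food → 4.5% → £0.72
Wool sweater £100.88: clothing & footwear, under £200.00 → 1.25% → £1.26
Canvas tote bag £28.98: other taxable items → 8.75% → £2.54
Total tax = £0.70 + £22.10 + £0.53 + £0.72 + £1.26 + £2.54 = £27.85

£27.85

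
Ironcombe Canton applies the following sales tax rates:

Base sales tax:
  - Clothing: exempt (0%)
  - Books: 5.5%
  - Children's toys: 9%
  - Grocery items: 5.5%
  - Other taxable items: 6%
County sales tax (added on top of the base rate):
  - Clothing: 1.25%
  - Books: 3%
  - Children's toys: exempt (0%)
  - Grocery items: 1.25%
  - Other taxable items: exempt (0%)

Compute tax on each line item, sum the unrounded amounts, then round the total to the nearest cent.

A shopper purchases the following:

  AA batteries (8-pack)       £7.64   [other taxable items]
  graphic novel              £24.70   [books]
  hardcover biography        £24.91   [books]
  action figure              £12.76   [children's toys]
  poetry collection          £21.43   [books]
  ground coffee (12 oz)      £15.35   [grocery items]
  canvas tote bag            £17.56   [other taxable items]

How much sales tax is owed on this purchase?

AA batteries (8-pack) £7.64: other taxable items → 6% + 0% county = 6% → £0.4584
Graphic novel £24.70: books → 5.5% + 3% county = 8.5% → £2.0995
Hardcover biography £24.91: books → 5.5% + 3% county = 8.5% → £2.11735
Action figure £12.76: children's toys → 9% + 0% county = 9% → £1.1484
Poetry collection £21.43: books → 5.5% + 3% county = 8.5% → £1.82155
Ground coffee (12 oz) £15.35: grocery items → 5.5% + 1.25% county = 6.75% → £1.036125
Canvas tote bag £17.56: other taxable items → 6% + 0% county = 6% → £1.0536
Unrounded tax sum = £9.734925 → £9.73

£9.73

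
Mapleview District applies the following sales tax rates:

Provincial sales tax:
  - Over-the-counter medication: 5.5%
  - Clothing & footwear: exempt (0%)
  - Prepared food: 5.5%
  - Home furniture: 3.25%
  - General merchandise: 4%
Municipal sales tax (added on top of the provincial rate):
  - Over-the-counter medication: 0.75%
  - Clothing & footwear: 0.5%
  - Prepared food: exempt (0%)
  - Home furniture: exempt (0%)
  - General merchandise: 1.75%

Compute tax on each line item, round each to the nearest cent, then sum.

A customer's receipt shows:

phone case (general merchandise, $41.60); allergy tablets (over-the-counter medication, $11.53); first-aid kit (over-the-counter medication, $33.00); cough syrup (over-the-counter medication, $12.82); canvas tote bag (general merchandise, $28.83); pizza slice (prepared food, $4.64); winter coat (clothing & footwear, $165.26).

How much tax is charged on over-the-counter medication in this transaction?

$3.58

Allergy tablets $11.53: over-the-counter medication → 5.5% + 0.75% municipal = 6.25% → $0.72
First-aid kit $33.00: over-the-counter medication → 5.5% + 0.75% municipal = 6.25% → $2.06
Cough syrup $12.82: over-the-counter medication → 5.5% + 0.75% municipal = 6.25% → $0.80
Tax on over-the-counter medication = $0.72 + $2.06 + $0.80 = $3.58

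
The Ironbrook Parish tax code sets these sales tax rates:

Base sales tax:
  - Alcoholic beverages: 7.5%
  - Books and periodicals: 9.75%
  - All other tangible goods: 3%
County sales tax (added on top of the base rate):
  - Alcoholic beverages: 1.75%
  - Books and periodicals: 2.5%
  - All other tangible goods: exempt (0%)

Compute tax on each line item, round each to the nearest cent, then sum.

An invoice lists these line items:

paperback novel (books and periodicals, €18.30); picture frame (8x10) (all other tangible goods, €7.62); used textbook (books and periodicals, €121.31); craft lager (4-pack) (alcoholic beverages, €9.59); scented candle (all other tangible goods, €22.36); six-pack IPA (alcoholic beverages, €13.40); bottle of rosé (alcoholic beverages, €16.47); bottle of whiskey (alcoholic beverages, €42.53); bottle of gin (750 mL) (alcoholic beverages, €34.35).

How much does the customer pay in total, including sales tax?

Paperback novel €18.30: books and periodicals → 9.75% + 2.5% county = 12.25% → €2.24
Picture frame (8x10) €7.62: all other tangible goods → 3% + 0% county = 3% → €0.23
Used textbook €121.31: books and periodicals → 9.75% + 2.5% county = 12.25% → €14.86
Craft lager (4-pack) €9.59: alcoholic beverages → 7.5% + 1.75% county = 9.25% → €0.89
Scented candle €22.36: all other tangible goods → 3% + 0% county = 3% → €0.67
Six-pack IPA €13.40: alcoholic beverages → 7.5% + 1.75% county = 9.25% → €1.24
Bottle of rosé €16.47: alcoholic beverages → 7.5% + 1.75% county = 9.25% → €1.52
Bottle of whiskey €42.53: alcoholic beverages → 7.5% + 1.75% county = 9.25% → €3.93
Bottle of gin (750 mL) €34.35: alcoholic beverages → 7.5% + 1.75% county = 9.25% → €3.18
Subtotal = €285.93; tax = €28.76; total due = €314.69

€314.69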